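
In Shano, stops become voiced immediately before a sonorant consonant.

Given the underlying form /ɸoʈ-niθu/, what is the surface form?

[ɸoɖniθu]

The rule targets /ʈ/ (voiceless retroflex stop), which sits before the trigger /n/ (voiced).
Changing only its voicing to voiced gives [ɖ] — the voiced retroflex stop.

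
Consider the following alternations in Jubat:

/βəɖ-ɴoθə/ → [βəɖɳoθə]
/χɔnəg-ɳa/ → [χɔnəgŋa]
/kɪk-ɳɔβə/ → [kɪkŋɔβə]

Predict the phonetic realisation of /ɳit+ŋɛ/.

[ɳitnɛ]

The data show progressive place assimilation: /ɴ/ → [ɳ] after /ɖ/; /ɳ/ → [ŋ] after /g/; /ɳ/ → [ŋ] after /k/. In each pair only place changes, matching the preceding consonant, while manner and voice stay constant.
The rule targets /ŋ/ (voiced velar nasal), which sits after the trigger /t/ (alveolar).
A voiced alveolar nasal is [n], so the surface segment is [n].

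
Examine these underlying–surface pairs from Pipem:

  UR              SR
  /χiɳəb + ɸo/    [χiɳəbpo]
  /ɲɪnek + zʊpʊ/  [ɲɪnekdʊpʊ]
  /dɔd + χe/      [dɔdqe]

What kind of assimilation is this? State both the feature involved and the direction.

Comparing underlying and surface forms, /ɸ/ → [p] is the alternation; the neighbouring /b/ is constant.
/ɸ/ is a fricative while /b/ is a stop; the output [p] is a stop, matching the trigger — so the feature that spreads is manner.
Place and voice are unchanged, so the assimilation is partial, not total.
The other alternating forms pattern the same way: /z/ → [d] after /k/ (fricative → stop, matching a stop); /χ/ → [q] after /d/ (fricative → stop, matching a stop) — only manner changes, and always toward the preceding segment.
Since the segment that changes follows the conditioning segment, the assimilation is progressive.

progressive manner assimilation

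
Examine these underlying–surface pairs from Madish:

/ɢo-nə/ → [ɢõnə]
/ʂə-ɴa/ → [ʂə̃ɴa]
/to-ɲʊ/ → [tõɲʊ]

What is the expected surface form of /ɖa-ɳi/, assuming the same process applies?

[ɖãɳi]

The data show regressive nasality assimilation (vowel nasalisation): /o/ → [õ] before /n/; /ə/ → [ə̃] before /ɴ/; /o/ → [õ] before /ɲ/ — a vowel is nasalised by an immediately following nasal consonant.
The vowel /a/ is adjacent to the following nasal /ɳ/, so it acquires [+nasal] and surfaces as [ã].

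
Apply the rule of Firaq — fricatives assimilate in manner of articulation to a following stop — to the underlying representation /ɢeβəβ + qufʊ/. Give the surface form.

[ɢeβəbqufʊ]

The rule targets /β/ (voiced bilabial fricative), which sits before the trigger /q/ (stop).
The voiced bilabial stop is [b], so /β/ → [b].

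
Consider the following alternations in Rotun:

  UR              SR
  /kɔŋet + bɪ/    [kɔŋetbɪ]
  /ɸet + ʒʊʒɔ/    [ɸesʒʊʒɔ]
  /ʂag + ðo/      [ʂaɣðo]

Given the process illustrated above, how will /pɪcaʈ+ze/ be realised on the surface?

[pɪcaʂze]

The data show regressive manner assimilation: /t/ → [s] before /ʒ/; /g/ → [ɣ] before /ð/. In each pair only manner changes, matching the following consonant, while place and voice stay constant.
No alternation appears in [kɔŋetbɪ]: there the adjacent consonants already agree in manner (/t/ and /b/ are both stops), so this form is consistent with the same rule.
The rule targets /ʈ/ (voiceless retroflex stop), which sits before the trigger /z/ (fricative).
The voiceless retroflex fricative is [ʂ], so /ʈ/ → [ʂ].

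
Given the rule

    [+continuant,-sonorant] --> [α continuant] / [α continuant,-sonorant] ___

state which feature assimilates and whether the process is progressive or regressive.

progressive manner assimilation

The shared variable α links the value of [continuant] on the target to that of the neighbouring obstruent. [continuant] distinguishes stops from fricatives — a manner-of-articulation feature — so this is manner assimilation.
The conditioning segment sits to the left of the focus bar, meaning the trigger precedes the segment that changes — progressive assimilation.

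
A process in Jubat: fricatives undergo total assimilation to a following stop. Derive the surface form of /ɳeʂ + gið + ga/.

[ɳeggigga]

/ʂ/ is the segment targeted by the rule; it sits immediately before /g/, so it assimilates completely and surfaces as [g].
At the second juncture, /ð/ likewise becomes [g] adjacent to /g/.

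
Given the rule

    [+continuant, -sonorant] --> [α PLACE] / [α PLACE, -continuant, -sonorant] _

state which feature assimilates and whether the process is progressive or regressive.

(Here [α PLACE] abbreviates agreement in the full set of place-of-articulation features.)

progressive place assimilation

The shared variable α links the value of the place features (abbreviated [PLACE]) on the target to the same value on the neighbouring segment, so place is the feature that assimilates.
Since the environment is written before the underscore, the trigger precedes the target; the direction is progressive.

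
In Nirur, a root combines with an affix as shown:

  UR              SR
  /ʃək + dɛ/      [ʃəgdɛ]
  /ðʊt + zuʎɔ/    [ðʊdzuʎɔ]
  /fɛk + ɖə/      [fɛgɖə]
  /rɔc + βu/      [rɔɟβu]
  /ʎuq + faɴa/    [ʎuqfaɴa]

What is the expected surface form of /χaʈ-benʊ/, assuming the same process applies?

The data show regressive voicing assimilation: /k/ → [g] before /d/; /t/ → [d] before /z/; /k/ → [g] before /ɖ/; /c/ → [ɟ] before /β/. In each pair only voicing changes, matching the following consonant, while place and manner stay constant.
No alternation appears in [ʎuqfaɴa]: there the adjacent consonants already agree in voicing (/q/ and /f/ are both voiceless), so this form is consistent with the same rule.
The rule targets /ʈ/ (voiceless retroflex stop), which sits before the trigger /b/ (voiced).
A voiced retroflex stop is [ɖ], so the surface segment is [ɖ].

[χaɖbenʊ]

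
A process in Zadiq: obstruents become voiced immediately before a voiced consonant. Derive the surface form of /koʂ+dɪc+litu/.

[koʐdɪɟlitu]

/ʂ/ is a voiceless retroflex fricative. The following trigger /d/ is voiced, so /ʂ/ must become voiced as well.
A voiced retroflex fricative is [ʐ], so the surface segment is [ʐ].
The same rule applies at the second boundary: /c/ → [ɟ] next to /l/.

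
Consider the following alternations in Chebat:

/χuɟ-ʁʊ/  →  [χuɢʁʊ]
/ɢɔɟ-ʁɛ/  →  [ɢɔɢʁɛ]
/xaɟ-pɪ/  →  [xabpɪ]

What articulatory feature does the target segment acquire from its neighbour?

place

Underlying /ɟ/ is realised as [ɢ] next to /ʁ/; /ʁ/ itself does not change.
/ɟ/ is palatal while /ʁ/ is uvular; the output [ɢ] is uvular, matching the trigger — so the feature that spreads is place.
Checking the remaining alternation: /ɟ/ → [b] before /p/ (palatal → bilabial, matching bilabial) — only place changes, and always toward the following segment.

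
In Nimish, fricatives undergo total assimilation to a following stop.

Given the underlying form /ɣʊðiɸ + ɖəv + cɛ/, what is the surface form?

[ɣʊðiɖɖəccɛ]

/ɸ/ is the segment targeted by the rule; it sits immediately before /ɖ/, so it assimilates completely and surfaces as [ɖ].
At the second juncture, /v/ likewise becomes [c] adjacent to /c/.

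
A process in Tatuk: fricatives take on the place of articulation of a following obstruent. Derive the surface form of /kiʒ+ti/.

/ʒ/ is a voiced postalveolar fricative. The following trigger /t/ is alveolar, so /ʒ/ must become alveolar as well.
A voiced alveolar fricative is [z], so the surface segment is [z].

[kizti]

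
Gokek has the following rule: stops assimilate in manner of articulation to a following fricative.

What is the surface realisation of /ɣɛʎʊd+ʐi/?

/d/ is a voiced alveolar stop. The following trigger /ʐ/ is a fricative, so /d/ must become a fricative as well.
Changing only its manner to fricative gives [z] — the voiced alveolar fricative.

[ɣɛʎʊzʐi]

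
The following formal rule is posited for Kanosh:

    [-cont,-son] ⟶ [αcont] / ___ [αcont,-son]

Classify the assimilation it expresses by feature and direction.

The rule copies [cont] (continuancy) from the environment onto the target stops; since [±cont] encodes the stop/fricative manner contrast, the assimilating dimension is manner.
Since the environment is written after the underscore, the trigger follows the target; the direction is regressive.

regressive manner assimilation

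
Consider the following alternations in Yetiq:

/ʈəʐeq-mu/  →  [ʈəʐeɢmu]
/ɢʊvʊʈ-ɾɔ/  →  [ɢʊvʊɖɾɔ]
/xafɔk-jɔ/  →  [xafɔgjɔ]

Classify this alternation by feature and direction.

The segment that alternates is /q/, which surfaces as [ɢ] when adjacent to /m/.
/q/ is voiceless while /m/ is voiced; the output [ɢ] is voiced, matching the trigger — so the feature that spreads is voicing.
Place and manner are unchanged, so the assimilation is partial, not total.
Checking the remaining alternations: /ʈ/ → [ɖ] before /ɾ/ (voiceless → voiced, matching voiced); /k/ → [g] before /j/ (voiceless → voiced, matching voiced) — only voicing changes, and always toward the following segment.
The trigger is the following segment, so the direction is regressive (anticipatory).

regressive voicing assimilation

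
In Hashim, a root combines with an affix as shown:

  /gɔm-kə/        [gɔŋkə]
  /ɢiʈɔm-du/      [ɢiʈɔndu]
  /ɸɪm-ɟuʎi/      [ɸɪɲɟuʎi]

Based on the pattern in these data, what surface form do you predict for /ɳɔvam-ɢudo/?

[ɳɔvaɴɢudo]

The data show regressive place assimilation: /m/ → [ŋ] before /k/; /m/ → [n] before /d/; /m/ → [ɲ] before /ɟ/. In each pair only place changes, matching the following consonant, while manner and voice stay constant.
/m/ is a voiced bilabial nasal. The following trigger /ɢ/ is uvular, so /m/ must become uvular as well.
A voiced uvular nasal is [ɴ], so the surface segment is [ɴ].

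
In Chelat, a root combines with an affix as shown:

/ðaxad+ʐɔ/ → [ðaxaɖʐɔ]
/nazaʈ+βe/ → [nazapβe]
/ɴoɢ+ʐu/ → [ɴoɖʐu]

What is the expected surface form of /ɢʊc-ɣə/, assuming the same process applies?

[ɢʊkɣə]

The data show regressive place assimilation: /d/ → [ɖ] before /ʐ/; /ʈ/ → [p] before /β/; /ɢ/ → [ɖ] before /ʐ/. In each pair only place changes, matching the following consonant, while manner and voice stay constant.
/c/ is a voiceless palatal stop. The following trigger /ɣ/ is velar, so /c/ must become velar as well.
Changing only its place to velar gives [k] — the voiceless velar stop.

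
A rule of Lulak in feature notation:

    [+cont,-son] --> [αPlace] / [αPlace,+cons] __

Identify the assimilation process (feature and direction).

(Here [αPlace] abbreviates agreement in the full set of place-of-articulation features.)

progressive place assimilation

The shared variable α links the value of the place features (abbreviated [Place]) on the target to the same value on the neighbouring segment, so place is the feature that assimilates.
The conditioning segment sits to the left of the focus bar, meaning the trigger precedes the segment that changes — progressive assimilation.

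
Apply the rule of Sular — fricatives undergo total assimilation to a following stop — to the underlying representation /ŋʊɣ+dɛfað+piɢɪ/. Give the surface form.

[ŋʊddɛfappiɢɪ]

/ɣ/ is the segment targeted by the rule; it sits immediately before /d/, so it assimilates completely and surfaces as [d].
At the second juncture, /ð/ likewise becomes [p] adjacent to /p/.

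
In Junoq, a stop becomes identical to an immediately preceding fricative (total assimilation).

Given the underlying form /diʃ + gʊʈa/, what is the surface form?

/g/ is the segment targeted by the rule; it sits immediately after /ʃ/, so it assimilates completely and surfaces as [ʃ].

[diʃʃʊʈa]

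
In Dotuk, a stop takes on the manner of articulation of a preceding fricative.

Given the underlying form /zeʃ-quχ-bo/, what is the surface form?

[zeʃχuχβo]

The rule targets /q/ (voiceless uvular stop), which sits after the trigger /ʃ/ (fricative).
A voiceless uvular fricative is [χ], so the surface segment is [χ].
The same rule applies at the second boundary: /b/ → [β] next to /χ/.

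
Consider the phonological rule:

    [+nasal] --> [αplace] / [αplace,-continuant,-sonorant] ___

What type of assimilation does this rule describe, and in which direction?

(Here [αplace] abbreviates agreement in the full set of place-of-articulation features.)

The rule copies the place features (abbreviated [place]) from the environment onto the target, so the assimilating feature is place.
The conditioning segment sits to the left of the focus bar, meaning the trigger precedes the segment that changes — progressive assimilation.

progressive place assimilation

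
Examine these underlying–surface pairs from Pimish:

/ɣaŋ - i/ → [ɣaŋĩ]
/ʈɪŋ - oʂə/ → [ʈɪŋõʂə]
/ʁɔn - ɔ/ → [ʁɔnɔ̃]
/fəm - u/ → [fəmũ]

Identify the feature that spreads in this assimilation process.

The vowel /i/ surfaces as nasalised [ĩ] next to the preceding nasal /ŋ/ — it has acquired the [+nasal] feature of its neighbour.
Likewise in the remaining data: /o/ → [õ] after /ŋ/; /ɔ/ → [ɔ̃] after /n/; /u/ → [ũ] after /m/ — each time a vowel is nasalised next to a preceding nasal.

nasality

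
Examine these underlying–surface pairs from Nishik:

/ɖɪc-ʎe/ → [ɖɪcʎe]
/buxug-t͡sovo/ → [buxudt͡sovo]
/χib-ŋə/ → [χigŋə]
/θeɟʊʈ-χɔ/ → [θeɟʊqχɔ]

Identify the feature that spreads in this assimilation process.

The segment that alternates is /g/, which surfaces as [d] when adjacent to /t͡s/.
The change velar → alveolar matches the place of the following /t͡s/, identifying this as place assimilation.
The other alternating forms pattern the same way: /b/ → [g] before /ŋ/ (bilabial → velar, matching velar); /ʈ/ → [q] before /χ/ (retroflex → uvular, matching uvular) — only place changes, and always toward the following segment.
No alternation appears in [ɖɪcʎe]: there the adjacent consonants already agree in place (/c/ and /ʎ/ are both palatal), so this form is consistent with the same rule.

place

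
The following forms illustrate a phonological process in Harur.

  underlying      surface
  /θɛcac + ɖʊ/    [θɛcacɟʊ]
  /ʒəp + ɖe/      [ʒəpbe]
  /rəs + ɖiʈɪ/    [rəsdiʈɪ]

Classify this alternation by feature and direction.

progressive place assimilation

The segment that alternates is /ɖ/, which surfaces as [ɟ] when adjacent to /c/.
/ɖ/ is retroflex while /c/ is palatal; the output [ɟ] is palatal, matching the trigger — so the feature that spreads is place.
Manner and voice are unchanged, so the assimilation is partial, not total.
The same holds elsewhere in the data: /ɖ/ → [b] after /p/ (retroflex → bilabial, matching bilabial); /ɖ/ → [d] after /s/ (retroflex → alveolar, matching alveolar) — only place changes, and always toward the preceding segment.
Since the segment that changes follows the conditioning segment, the assimilation is progressive.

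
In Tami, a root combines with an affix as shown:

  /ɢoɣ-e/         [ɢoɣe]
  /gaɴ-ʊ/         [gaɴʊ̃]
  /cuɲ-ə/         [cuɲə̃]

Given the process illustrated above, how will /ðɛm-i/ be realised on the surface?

The data show progressive nasality assimilation (vowel nasalisation): /ʊ/ → [ʊ̃] after /ɴ/; /ə/ → [ə̃] after /ɲ/ — a vowel is nasalised by an immediately preceding nasal consonant.
No change occurs in [ɢoɣe] because the vowel at the boundary is adjacent to an oral consonant, not a nasal (/e/ next to /ɣ/).
The vowel /i/ is adjacent to the preceding nasal /m/, so it acquires [+nasal] and surfaces as [ĩ].

[ðɛmĩ]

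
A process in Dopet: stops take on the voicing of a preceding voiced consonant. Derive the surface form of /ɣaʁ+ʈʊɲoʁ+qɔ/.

The rule targets /ʈ/ (voiceless retroflex stop), which sits after the trigger /ʁ/ (voiced).
Changing only its voicing to voiced gives [ɖ] — the voiced retroflex stop.
At the second juncture, /q/ likewise becomes [ɢ] adjacent to /ʁ/.

[ɣaʁɖʊɲoʁɢɔ]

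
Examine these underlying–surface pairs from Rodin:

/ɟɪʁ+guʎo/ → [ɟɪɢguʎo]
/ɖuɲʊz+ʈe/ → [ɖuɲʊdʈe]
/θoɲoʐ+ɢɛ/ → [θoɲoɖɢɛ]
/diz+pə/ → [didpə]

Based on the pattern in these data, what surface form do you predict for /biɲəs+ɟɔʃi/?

[biɲətɟɔʃi]

The data show regressive manner assimilation: /ʁ/ → [ɢ] before /g/; /z/ → [d] before /ʈ/; /ʐ/ → [ɖ] before /ɢ/; /z/ → [d] before /p/. In each pair only manner changes, matching the following consonant, while place and voice stay constant.
The rule targets /s/ (voiceless alveolar fricative), which sits before the trigger /ɟ/ (stop).
Changing only its manner to stop gives [t] — the voiceless alveolar stop.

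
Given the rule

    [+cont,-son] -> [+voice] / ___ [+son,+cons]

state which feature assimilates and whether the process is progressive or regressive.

regressive voicing assimilation

The target ([+cont,-son], fricatives) acquires [+voice] next to a sonorant consonant ([+son,+cons]) — it takes on the voicing of its neighbour, so the feature that spreads is voicing.
The conditioning segment sits to the right of the focus bar, meaning the trigger follows the segment that changes — regressive assimilation.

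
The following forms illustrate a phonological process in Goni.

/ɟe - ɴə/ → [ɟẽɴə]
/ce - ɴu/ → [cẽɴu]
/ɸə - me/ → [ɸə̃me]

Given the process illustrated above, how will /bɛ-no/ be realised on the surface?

[bɛ̃no]

The data show regressive nasality assimilation (vowel nasalisation): /e/ → [ẽ] before /ɴ/; /ə/ → [ə̃] before /m/ — a vowel is nasalised by an immediately following nasal consonant.
/ɛ/ sits next to the nasal /n/ and is therefore nasalised to [ɛ̃].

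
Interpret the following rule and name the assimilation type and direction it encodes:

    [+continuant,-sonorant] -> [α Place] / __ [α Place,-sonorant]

The rule copies the place features (abbreviated [Place]) from the environment onto the target, so the assimilating feature is place.
The conditioning segment sits to the right of the focus bar, meaning the trigger follows the segment that changes — regressive assimilation.

regressive place assimilation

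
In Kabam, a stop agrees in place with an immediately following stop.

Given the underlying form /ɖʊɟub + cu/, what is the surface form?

[ɖʊɟuɟcu]

/b/ is a voiced bilabial stop. The following trigger /c/ is palatal, so /b/ must become palatal as well.
The voiced palatal stop is [ɟ], so /b/ → [ɟ].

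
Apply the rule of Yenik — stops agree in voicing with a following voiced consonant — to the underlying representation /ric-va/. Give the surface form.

[riɟva]

The rule targets /c/ (voiceless palatal stop), which sits before the trigger /v/ (voiced).
A voiced palatal stop is [ɟ], so the surface segment is [ɟ].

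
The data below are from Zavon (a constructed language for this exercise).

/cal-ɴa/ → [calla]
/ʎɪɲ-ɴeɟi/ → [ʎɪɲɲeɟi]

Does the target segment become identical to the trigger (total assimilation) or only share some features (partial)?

Comparing underlying and surface forms, /ɴ/ → [l] is the alternation; the neighbouring /l/ is constant.
The output [l] is identical to the trigger /l/ — every feature (place, manner, voicing) has been copied — so this is total assimilation.
The remaining alternation confirms this: /ɴ/ → [ɲ] after /ɲ/ — in each case the output is a copy of the preceding consonant.

total assimilation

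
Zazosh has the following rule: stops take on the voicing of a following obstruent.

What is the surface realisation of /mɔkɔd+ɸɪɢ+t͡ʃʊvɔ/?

[mɔkɔtɸɪqt͡ʃʊvɔ]

The rule targets /d/ (voiced alveolar stop), which sits before the trigger /ɸ/ (voiceless).
Changing only its voicing to voiceless gives [t] — the voiceless alveolar stop.
At the second juncture, /ɢ/ likewise becomes [q] adjacent to /t͡ʃ/.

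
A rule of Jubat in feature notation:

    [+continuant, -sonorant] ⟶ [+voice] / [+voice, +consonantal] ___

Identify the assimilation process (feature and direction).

progressive voicing assimilation

The structural change is [+voice], and the conditioning segment [+voice, +consonantal] (a voiced consonant) is itself voiced, so the target comes to share the voicing of its neighbour — voicing assimilation.
The conditioning segment sits to the left of the focus bar, meaning the trigger precedes the segment that changes — progressive assimilation.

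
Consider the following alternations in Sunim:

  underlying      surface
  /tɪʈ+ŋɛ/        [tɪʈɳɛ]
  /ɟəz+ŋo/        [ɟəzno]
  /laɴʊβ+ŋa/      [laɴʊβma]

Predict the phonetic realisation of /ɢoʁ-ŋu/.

[ɢoʁɴu]

The data show progressive place assimilation: /ŋ/ → [ɳ] after /ʈ/; /ŋ/ → [n] after /z/; /ŋ/ → [m] after /β/. In each pair only place changes, matching the preceding consonant, while manner and voice stay constant.
/ŋ/ is a voiced velar nasal. The preceding trigger /ʁ/ is uvular, so /ŋ/ must become uvular as well.
Changing only its place to uvular gives [ɴ] — the voiced uvular nasal.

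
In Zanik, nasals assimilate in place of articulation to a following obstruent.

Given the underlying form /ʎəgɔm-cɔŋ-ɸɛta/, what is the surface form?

[ʎəgɔɲcɔmɸɛta]

/m/ is a voiced bilabial nasal. The following trigger /c/ is palatal, so /m/ must become palatal as well.
A voiced palatal nasal is [ɲ], so the surface segment is [ɲ].
At the second juncture, /ŋ/ likewise becomes [m] adjacent to /ɸ/.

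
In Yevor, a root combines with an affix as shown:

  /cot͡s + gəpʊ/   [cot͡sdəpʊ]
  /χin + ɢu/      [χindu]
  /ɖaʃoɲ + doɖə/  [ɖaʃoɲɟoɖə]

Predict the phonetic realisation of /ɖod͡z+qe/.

[ɖod͡zte]

The data show progressive place assimilation: /g/ → [d] after /t͡s/; /ɢ/ → [d] after /n/; /d/ → [ɟ] after /ɲ/. In each pair only place changes, matching the preceding consonant, while manner and voice stay constant.
/q/ is a voiceless uvular stop. The preceding trigger /d͡z/ is alveolar, so /q/ must become alveolar as well.
A voiceless alveolar stop is [t], so the surface segment is [t].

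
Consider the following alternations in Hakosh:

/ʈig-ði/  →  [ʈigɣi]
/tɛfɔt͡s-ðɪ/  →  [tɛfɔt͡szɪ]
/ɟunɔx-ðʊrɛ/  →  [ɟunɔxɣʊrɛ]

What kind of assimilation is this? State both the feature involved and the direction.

Underlying /ð/ is realised as [ɣ] next to /g/; /g/ itself does not change.
/ð/ is dental while /g/ is velar; the output [ɣ] is velar, matching the trigger — so the feature that spreads is place.
Manner and voice are unchanged, so the assimilation is partial, not total.
Checking the remaining alternations: /ð/ → [z] after /t͡s/ (dental → alveolar, matching alveolar); /ð/ → [ɣ] after /x/ (dental → velar, matching velar) — only place changes, and always toward the preceding segment.
Since the segment that changes follows the conditioning segment, the assimilation is progressive.

progressive place assimilation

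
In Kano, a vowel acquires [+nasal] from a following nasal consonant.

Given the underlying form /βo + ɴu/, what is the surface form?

[βõɴu]

The vowel /o/ is adjacent to the following nasal /ɴ/, so it acquires [+nasal] and surfaces as [õ].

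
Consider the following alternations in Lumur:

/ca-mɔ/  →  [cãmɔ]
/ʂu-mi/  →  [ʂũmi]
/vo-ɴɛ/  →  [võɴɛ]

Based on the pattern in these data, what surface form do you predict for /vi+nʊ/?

The data show regressive nasality assimilation (vowel nasalisation): /a/ → [ã] before /m/; /u/ → [ũ] before /m/; /o/ → [õ] before /ɴ/ — a vowel is nasalised by an immediately following nasal consonant.
/i/ sits next to the nasal /n/ and is therefore nasalised to [ĩ].

[vĩnʊ]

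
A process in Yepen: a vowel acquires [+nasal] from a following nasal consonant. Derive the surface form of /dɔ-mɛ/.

/ɔ/ sits next to the nasal /m/ and is therefore nasalised to [ɔ̃].

[dɔ̃mɛ]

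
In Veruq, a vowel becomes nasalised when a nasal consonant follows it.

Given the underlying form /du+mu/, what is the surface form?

The vowel /u/ is adjacent to the following nasal /m/, so it acquires [+nasal] and surfaces as [ũ].

[dũmu]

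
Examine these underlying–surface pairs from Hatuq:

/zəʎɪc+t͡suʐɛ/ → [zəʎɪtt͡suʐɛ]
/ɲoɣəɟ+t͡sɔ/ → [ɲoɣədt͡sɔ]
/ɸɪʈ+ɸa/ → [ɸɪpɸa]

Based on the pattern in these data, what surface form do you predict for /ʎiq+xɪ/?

[ʎikxɪ]

The data show regressive place assimilation: /c/ → [t] before /t͡s/; /ɟ/ → [d] before /t͡s/; /ʈ/ → [p] before /ɸ/. In each pair only place changes, matching the following consonant, while manner and voice stay constant.
/q/ is a voiceless uvular stop. The following trigger /x/ is velar, so /q/ must become velar as well.
A voiceless velar stop is [k], so the surface segment is [k].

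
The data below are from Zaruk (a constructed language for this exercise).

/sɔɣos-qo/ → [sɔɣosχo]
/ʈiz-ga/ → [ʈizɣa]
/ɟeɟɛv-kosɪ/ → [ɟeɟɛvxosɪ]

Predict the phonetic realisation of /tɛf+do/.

The data show progressive manner assimilation: /q/ → [χ] after /s/; /g/ → [ɣ] after /z/; /k/ → [x] after /v/. In each pair only manner changes, matching the preceding consonant, while place and voice stay constant.
The rule targets /d/ (voiced alveolar stop), which sits after the trigger /f/ (fricative).
The voiced alveolar fricative is [z], so /d/ → [z].

[tɛfzo]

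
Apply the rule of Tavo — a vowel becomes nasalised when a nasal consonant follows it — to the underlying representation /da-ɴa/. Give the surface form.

[dãɴa]

The vowel /a/ is adjacent to the following nasal /ɴ/, so it acquires [+nasal] and surfaces as [ã].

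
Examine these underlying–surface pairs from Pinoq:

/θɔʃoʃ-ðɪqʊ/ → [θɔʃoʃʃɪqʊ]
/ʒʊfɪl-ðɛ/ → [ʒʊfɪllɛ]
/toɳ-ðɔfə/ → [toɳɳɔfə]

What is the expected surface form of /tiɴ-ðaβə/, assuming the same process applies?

The data show progressive total assimilation (/ð/ → [ʃ] after /ʃ/; /ð/ → [l] after /l/; /ð/ → [ɳ] after /ɳ/): in every case the target segment becomes identical to its preceding neighbour, copying more than a single feature.
/ð/ is the segment targeted by the rule; it sits immediately after /ɴ/, so it assimilates completely and surfaces as [ɴ].

[tiɴɴaβə]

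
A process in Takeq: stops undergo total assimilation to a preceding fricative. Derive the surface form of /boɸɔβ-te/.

[boɸɔββe]

/t/ is the segment targeted by the rule; it sits immediately after /β/, so it assimilates completely and surfaces as [β].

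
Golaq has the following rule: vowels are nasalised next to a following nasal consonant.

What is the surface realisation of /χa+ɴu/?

[χãɴu]

The vowel /a/ is adjacent to the following nasal /ɴ/, so it acquires [+nasal] and surfaces as [ã].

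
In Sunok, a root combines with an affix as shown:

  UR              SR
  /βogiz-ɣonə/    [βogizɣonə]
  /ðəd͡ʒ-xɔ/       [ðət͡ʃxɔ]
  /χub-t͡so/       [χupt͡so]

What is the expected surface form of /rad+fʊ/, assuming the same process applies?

[ratfʊ]

The data show regressive voicing assimilation: /d͡ʒ/ → [t͡ʃ] before /x/; /b/ → [p] before /t͡s/. In each pair only voicing changes, matching the following consonant, while place and manner stay constant.
No alternation appears in [βogizɣonə]: there the adjacent consonants already agree in voicing (/z/ and /ɣ/ are both voiced), so this form is consistent with the same rule.
The rule targets /d/ (voiced alveolar stop), which sits before the trigger /f/ (voiceless).
The voiceless alveolar stop is [t], so /d/ → [t].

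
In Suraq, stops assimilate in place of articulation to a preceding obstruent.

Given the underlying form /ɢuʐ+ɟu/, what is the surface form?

The rule targets /ɟ/ (voiced palatal stop), which sits after the trigger /ʐ/ (retroflex).
A voiced retroflex stop is [ɖ], so the surface segment is [ɖ].

[ɢuʐɖu]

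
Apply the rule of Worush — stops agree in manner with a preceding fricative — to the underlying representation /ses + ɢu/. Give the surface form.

The rule targets /ɢ/ (voiced uvular stop), which sits after the trigger /s/ (fricative).
The voiced uvular fricative is [ʁ], so /ɢ/ → [ʁ].

[sesʁu]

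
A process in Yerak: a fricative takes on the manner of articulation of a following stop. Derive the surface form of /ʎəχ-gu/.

/χ/ is a voiceless uvular fricative. The following trigger /g/ is a stop, so /χ/ must become a stop as well.
The voiceless uvular stop is [q], so /χ/ → [q].

[ʎəqgu]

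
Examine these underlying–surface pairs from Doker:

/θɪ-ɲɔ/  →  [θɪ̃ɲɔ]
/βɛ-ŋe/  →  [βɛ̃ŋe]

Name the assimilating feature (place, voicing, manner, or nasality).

The vowel /ɪ/ surfaces as nasalised [ɪ̃] next to the following nasal /ɲ/ — it has acquired the [+nasal] feature of its neighbour.
The other form shows the same pattern: /ɛ/ → [ɛ̃] before /ŋ/ — each time a vowel is nasalised next to a following nasal.

nasality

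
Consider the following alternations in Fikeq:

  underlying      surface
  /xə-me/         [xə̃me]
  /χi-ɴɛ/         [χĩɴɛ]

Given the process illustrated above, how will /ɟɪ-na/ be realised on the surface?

[ɟɪ̃na]

The data show regressive nasality assimilation (vowel nasalisation): /ə/ → [ə̃] before /m/; /i/ → [ĩ] before /ɴ/ — a vowel is nasalised by an immediately following nasal consonant.
/ɪ/ sits next to the nasal /n/ and is therefore nasalised to [ɪ̃].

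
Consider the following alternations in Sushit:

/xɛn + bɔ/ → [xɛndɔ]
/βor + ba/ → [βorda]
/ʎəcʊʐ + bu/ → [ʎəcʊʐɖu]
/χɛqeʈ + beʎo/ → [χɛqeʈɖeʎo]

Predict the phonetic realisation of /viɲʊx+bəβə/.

The data show progressive place assimilation: /b/ → [d] after /n/; /b/ → [d] after /r/; /b/ → [ɖ] after /ʐ/; /b/ → [ɖ] after /ʈ/. In each pair only place changes, matching the preceding consonant, while manner and voice stay constant.
The rule targets /b/ (voiced bilabial stop), which sits after the trigger /x/ (velar).
The voiced velar stop is [g], so /b/ → [g].

[viɲʊxgəβə]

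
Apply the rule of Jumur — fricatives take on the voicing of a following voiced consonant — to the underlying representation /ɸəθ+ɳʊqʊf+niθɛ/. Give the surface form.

[ɸəðɳʊqʊvniθɛ]

/θ/ is a voiceless dental fricative. The following trigger /ɳ/ is voiced, so /θ/ must become voiced as well.
The voiced dental fricative is [ð], so /θ/ → [ð].
At the second juncture, /f/ likewise becomes [v] adjacent to /n/.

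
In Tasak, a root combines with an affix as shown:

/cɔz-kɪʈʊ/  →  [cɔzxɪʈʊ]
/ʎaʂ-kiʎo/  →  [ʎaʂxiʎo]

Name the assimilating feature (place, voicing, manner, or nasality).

The segment that alternates is /k/, which surfaces as [x] when adjacent to /z/.
The change stop → fricative matches the manner of the preceding /z/, identifying this as manner assimilation.
The other alternating form patterns the same way: /k/ → [x] after /ʂ/ (stop → fricative, matching a fricative) — only manner changes, and always toward the preceding segment.

manner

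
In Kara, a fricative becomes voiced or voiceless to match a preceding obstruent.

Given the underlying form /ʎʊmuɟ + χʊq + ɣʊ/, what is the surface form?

[ʎʊmuɟʁʊqxʊ]

/χ/ is a voiceless uvular fricative. The preceding trigger /ɟ/ is voiced, so /χ/ must become voiced as well.
A voiced uvular fricative is [ʁ], so the surface segment is [ʁ].
At the second juncture, /ɣ/ likewise becomes [x] adjacent to /q/.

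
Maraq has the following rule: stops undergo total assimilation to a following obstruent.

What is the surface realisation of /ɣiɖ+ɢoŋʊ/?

[ɣiɢɢoŋʊ]

/ɖ/ is the segment targeted by the rule; it sits immediately before /ɢ/, so it assimilates completely and surfaces as [ɢ].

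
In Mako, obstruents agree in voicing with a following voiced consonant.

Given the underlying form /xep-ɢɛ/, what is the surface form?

The rule targets /p/ (voiceless bilabial stop), which sits before the trigger /ɢ/ (voiced).
The voiced bilabial stop is [b], so /p/ → [b].

[xebɢɛ]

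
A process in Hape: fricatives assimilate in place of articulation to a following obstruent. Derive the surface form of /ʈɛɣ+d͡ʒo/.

/ɣ/ is a voiced velar fricative. The following trigger /d͡ʒ/ is postalveolar, so /ɣ/ must become postalveolar as well.
Changing only its place to postalveolar gives [ʒ] — the voiced postalveolar fricative.

[ʈɛʒd͡ʒo]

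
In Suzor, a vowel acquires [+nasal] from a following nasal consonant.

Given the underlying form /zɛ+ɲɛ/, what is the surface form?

/ɛ/ sits next to the nasal /ɲ/ and is therefore nasalised to [ɛ̃].

[zɛ̃ɲɛ]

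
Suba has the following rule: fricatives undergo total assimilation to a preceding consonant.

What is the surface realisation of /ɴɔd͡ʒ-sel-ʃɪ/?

[ɴɔd͡ʒd͡ʒellɪ]

/s/ is the segment targeted by the rule; it sits immediately after /d͡ʒ/, so it assimilates completely and surfaces as [d͡ʒ].
The same rule applies at the second boundary: /ʃ/ → [l] next to /l/.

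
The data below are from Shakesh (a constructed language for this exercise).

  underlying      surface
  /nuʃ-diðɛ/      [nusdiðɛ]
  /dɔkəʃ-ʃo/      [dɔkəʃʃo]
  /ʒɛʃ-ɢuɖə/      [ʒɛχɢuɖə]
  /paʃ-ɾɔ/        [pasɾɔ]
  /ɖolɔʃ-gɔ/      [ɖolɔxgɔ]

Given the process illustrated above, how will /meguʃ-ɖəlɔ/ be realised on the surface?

[meguʂɖəlɔ]

The data show regressive place assimilation: /ʃ/ → [s] before /d/; /ʃ/ → [χ] before /ɢ/; /ʃ/ → [s] before /ɾ/; /ʃ/ → [x] before /g/. In each pair only place changes, matching the following consonant, while manner and voice stay constant.
Nothing changes in [dɔkəʃʃo]: there the adjacent consonants already agree in place (/ʃ/ and /ʃ/ are both postalveolar), so this form is consistent with the same rule.
The rule targets /ʃ/ (voiceless postalveolar fricative), which sits before the trigger /ɖ/ (retroflex).
Changing only its place to retroflex gives [ʂ] — the voiceless retroflex fricative.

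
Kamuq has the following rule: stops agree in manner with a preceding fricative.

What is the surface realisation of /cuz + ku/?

[cuzxu]

The rule targets /k/ (voiceless velar stop), which sits after the trigger /z/ (fricative).
Changing only its manner to fricative gives [x] — the voiceless velar fricative.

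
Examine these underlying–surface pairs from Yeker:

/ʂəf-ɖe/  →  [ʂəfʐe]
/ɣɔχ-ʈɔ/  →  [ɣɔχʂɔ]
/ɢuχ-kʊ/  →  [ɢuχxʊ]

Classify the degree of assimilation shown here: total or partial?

Comparing underlying and surface forms, /ɖ/ → [ʐ] is the alternation; the neighbouring /f/ is constant.
/ɖ/ is a stop while /f/ is a fricative; the output [ʐ] is a fricative, matching the trigger — so the feature that spreads is manner.
Place and voice are unchanged, so the assimilation is partial, not total.
The other alternating forms pattern the same way: /ʈ/ → [ʂ] after /χ/ (stop → fricative, matching a fricative); /k/ → [x] after /χ/ (stop → fricative, matching a fricative) — only manner changes, and always toward the preceding segment.

partial assimilation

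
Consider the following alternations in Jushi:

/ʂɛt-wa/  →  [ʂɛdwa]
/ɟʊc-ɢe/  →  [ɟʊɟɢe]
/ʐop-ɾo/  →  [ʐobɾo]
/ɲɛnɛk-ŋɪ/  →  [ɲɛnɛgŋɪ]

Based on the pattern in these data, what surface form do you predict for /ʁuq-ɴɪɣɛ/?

[ʁuɢɴɪɣɛ]

The data show regressive voicing assimilation: /t/ → [d] before /w/; /c/ → [ɟ] before /ɢ/; /p/ → [b] before /ɾ/; /k/ → [g] before /ŋ/. In each pair only voicing changes, matching the following consonant, while place and manner stay constant.
/q/ is a voiceless uvular stop. The following trigger /ɴ/ is voiced, so /q/ must become voiced as well.
The voiced uvular stop is [ɢ], so /q/ → [ɢ].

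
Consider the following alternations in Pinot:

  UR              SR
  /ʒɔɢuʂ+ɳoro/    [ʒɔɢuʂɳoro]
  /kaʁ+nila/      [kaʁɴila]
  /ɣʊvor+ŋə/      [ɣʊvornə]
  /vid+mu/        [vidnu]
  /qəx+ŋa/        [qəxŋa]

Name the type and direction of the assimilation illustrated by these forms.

progressive place assimilation

Comparing underlying and surface forms, /n/ → [ɴ] is the alternation; the neighbouring /ʁ/ is constant.
/n/ is alveolar while /ʁ/ is uvular; the output [ɴ] is uvular, matching the trigger — so the feature that spreads is place.
Manner and voice are unchanged, so the assimilation is partial, not total.
Checking the remaining alternations: /ŋ/ → [n] after /r/ (velar → alveolar, matching alveolar); /m/ → [n] after /d/ (bilabial → alveolar, matching alveolar) — only place changes, and always toward the preceding segment.
Nothing changes in [ʒɔɢuʂɳoro], [qəxŋa]: there the adjacent consonants already agree in place (/ɳ/ and /ʂ/ are both retroflex; /ŋ/ and /x/ are both velar), so these forms are consistent with the same rule.
Since the segment that changes follows the conditioning segment, the assimilation is progressive.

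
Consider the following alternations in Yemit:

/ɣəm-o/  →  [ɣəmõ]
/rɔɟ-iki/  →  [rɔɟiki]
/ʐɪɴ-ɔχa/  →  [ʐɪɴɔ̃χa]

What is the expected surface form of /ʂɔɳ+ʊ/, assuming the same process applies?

The data show progressive nasality assimilation (vowel nasalisation): /o/ → [õ] after /m/; /ɔ/ → [ɔ̃] after /ɴ/ — a vowel is nasalised by an immediately preceding nasal consonant.
No change occurs in [rɔɟiki] because the vowel at the boundary is adjacent to an oral consonant, not a nasal (/i/ next to /ɟ/).
/ʊ/ sits next to the nasal /ɳ/ and is therefore nasalised to [ʊ̃].

[ʂɔɳʊ̃]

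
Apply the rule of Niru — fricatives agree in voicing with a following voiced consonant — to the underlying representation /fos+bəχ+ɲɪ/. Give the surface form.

[fozbəʁɲɪ]

The rule targets /s/ (voiceless alveolar fricative), which sits before the trigger /b/ (voiced).
The voiced alveolar fricative is [z], so /s/ → [z].
At the second juncture, /χ/ likewise becomes [ʁ] adjacent to /ɲ/.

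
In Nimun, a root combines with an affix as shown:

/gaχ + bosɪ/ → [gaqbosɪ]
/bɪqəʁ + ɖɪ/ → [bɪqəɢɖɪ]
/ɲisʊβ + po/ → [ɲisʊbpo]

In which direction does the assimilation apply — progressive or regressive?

regressive

Underlying /χ/ is realised as [q] next to /b/; /b/ itself does not change.
The change fricative → stop matches the manner of the following /b/, identifying this as manner assimilation.
The same holds elsewhere in the data: /ʁ/ → [ɢ] before /ɖ/ (fricative → stop, matching a stop); /β/ → [b] before /p/ (fricative → stop, matching a stop) — only manner changes, and always toward the following segment.
Since the segment that changes precedes the conditioning segment, the assimilation is regressive.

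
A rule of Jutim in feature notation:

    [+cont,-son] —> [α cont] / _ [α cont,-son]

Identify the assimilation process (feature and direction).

regressive manner assimilation

The rule copies [cont] (continuancy) from the environment onto the target fricatives; since [±cont] encodes the stop/fricative manner contrast, the assimilating dimension is manner.
Since the environment is written after the underscore, the trigger follows the target; the direction is regressive.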